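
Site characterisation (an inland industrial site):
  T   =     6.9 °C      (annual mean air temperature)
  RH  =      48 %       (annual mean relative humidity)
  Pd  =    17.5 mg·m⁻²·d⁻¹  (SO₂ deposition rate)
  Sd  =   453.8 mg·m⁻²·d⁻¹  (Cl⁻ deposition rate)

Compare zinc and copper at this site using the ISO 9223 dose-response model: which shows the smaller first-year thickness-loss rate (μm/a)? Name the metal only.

zinc: T≤10 °C ⇒ hinge +0.038·(6.9−10) = -0.1178
  SO₂ term: 0.0129·17.5^0.44·exp(0.046·48-0.1178) = 0.3675
  Cl⁻ term: 0.0175·453.8^0.57·exp(0.008·48+0.085·6.9) = 1.51
  r_corr = 0.3675 + 1.51 = 1.877 μm/a
copper: f(T) = +0.126·(T−10) [T≤10 °C] = -0.3906
  Pd branch = 0.0053·Pd^0.26·e^(0.059·RH+f) = 0.1282 μm/a
  Sd branch = 0.01025·Sd^0.27·e^(0.036·RH+0.049·T) = 0.4221 μm/a
  r_corr = 0.1282 + 0.4221 = 0.5502 μm/a
Ordering by μm/a: zinc (1.88) > copper (0.55)

copper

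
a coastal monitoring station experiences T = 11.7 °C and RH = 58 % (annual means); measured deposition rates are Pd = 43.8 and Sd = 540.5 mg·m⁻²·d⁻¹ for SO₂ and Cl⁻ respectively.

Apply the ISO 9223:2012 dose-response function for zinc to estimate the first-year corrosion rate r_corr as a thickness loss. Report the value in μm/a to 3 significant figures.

r_corr = 3.59 μm/a

zinc: T>10 °C ⇒ hinge -0.071·(11.7−10) = -0.1207
  SO₂ term: 0.0129·43.8^0.44·exp(0.046·58-0.1207) = 0.8692
  Sd branch = 0.0175·Sd^0.57·e^(0.008·RH+0.085·T) = 2.717 μm/a
  r_corr = 0.8692 + 2.717 = 3.587 μm/a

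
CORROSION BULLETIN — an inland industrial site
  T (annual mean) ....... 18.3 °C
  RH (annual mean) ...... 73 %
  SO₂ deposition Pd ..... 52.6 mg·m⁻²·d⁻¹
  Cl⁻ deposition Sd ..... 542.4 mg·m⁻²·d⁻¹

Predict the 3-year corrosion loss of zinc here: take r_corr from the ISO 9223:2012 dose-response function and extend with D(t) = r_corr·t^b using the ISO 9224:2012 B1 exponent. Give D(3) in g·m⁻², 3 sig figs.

zinc: f(T) = -0.071·(T−10) [T>10 °C] = -0.5893
  sulphur-dioxide contribution → 1.176 μm/a
  chloride contribution → 5.38 μm/a
  total first-year rate 6.555 μm/a
ISO 9224: D(t) = r_corr · t^b with b = 0.813 (zinc, B1)
  D(3) = 6.555 × 3^0.813 = 6.555 × 2.443 = 16.01 μm
  Mass loss = 16.01 μm × 7.14 g/cm³ = 114.3 g·m⁻²

D(3) = 114 g·m⁻²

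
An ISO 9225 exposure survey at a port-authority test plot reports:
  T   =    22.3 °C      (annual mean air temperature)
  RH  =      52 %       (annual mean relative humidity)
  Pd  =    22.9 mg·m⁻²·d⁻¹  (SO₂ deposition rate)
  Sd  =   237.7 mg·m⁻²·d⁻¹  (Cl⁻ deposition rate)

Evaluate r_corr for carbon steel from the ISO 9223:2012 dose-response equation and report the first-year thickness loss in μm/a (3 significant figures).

carbon steel: temperature factor f = -0.054·(12.3) = -0.6642
  Pd branch = 1.77·Pd^0.52·e^(0.02·RH+f) = 13.13 μm/a
  Sd branch = 0.102·Sd^0.62·e^(0.033·RH+0.04·T) = 41.15 μm/a
  r_corr = 13.13 + 41.15 = 54.28 μm/a

r_corr = 54.3 μm/a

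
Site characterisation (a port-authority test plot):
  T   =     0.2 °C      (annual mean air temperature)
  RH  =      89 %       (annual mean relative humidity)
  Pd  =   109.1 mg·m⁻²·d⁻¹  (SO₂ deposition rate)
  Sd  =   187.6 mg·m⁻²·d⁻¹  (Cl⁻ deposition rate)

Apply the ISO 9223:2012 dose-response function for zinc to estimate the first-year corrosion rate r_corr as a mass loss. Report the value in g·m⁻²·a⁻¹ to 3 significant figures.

r_corr = 35.1 g·m⁻²·a⁻¹

zinc: f(T) = +0.038·(T−10) [T≤10 °C] = -0.3724
  SO₂ term: 0.0129·109.1^0.44·exp(0.046·89-0.3724) = 4.202
  Cl⁻ term: 0.0175·187.6^0.57·exp(0.008·89+0.085·0.2) = 0.7168
  r_corr = 4.202 + 0.7168 = 4.919 μm/a
Convert to mass loss: 4.919 μm/a × 7.14 g/cm³ = 35.12 g·m⁻²·a⁻¹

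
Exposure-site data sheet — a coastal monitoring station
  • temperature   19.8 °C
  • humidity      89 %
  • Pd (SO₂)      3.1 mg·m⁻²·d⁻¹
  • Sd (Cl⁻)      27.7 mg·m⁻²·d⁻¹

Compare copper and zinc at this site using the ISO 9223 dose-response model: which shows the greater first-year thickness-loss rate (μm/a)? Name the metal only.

copper: temperature factor f = -0.080·(9.8) = -0.7840
  Pd branch = 0.0053·Pd^0.26·e^(0.059·RH+f) = 0.6195 μm/a
  Cl⁻ term: 0.01025·27.7^0.27·exp(0.036·89+0.049·19.8) = 1.633
  sum: 0.6195 + 1.633 → r_corr = 2.253 μm/a
zinc: f(T) = -0.071·(T−10) [T>10 °C] = -0.6958
  Pd branch = 0.0129·Pd^0.44·e^(0.046·RH+f) = 0.6348 μm/a
  Sd branch = 0.0175·Sd^0.57·e^(0.008·RH+0.085·T) = 1.275 μm/a
  r_corr = 0.6348 + 1.275 = 1.909 μm/a
Ordering by μm/a: copper (2.25) > zinc (1.91)

copper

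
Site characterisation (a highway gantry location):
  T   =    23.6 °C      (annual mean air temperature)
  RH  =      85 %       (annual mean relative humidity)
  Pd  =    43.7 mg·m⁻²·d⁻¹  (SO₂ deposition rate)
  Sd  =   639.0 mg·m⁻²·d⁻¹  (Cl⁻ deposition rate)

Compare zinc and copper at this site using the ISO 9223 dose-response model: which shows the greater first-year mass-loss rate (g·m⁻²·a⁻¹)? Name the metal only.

zinc

zinc: T>10 °C ⇒ hinge -0.071·(23.6−10) = -0.9656
  sulphur-dioxide contribution → 1.292 μm/a
  chloride contribution → 10.2 μm/a
  total first-year rate 11.49 μm/a
  mass loss = 11.49 μm/a × 7.14 g/cm³ = 82.07 g·m⁻²·a⁻¹
copper: f(T) = -0.080·(T−10) [T>10 °C] = -1.0880
  sulphur-dioxide contribution → 0.7182 μm/a
  chloride contribution → 3.975 μm/a
  total first-year rate 4.694 μm/a
  mass loss = 4.694 μm/a × 8.96 g/cm³ = 42.05 g·m⁻²·a⁻¹
Ordering by g·m⁻²·a⁻¹: zinc (82.1) > copper (42.1)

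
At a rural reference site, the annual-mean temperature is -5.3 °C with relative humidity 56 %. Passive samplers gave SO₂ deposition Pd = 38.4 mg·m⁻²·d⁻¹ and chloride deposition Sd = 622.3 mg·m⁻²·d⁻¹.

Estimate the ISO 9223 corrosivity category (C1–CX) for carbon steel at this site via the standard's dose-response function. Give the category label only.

C3

carbon steel: temperature factor f = +0.150·(-15.3) = -2.2950
  sulphur-dioxide contribution → 3.644 μm/a
  chloride contribution → 28.27 μm/a
  total first-year rate 31.92 μm/a
ISO 9223 Table 2 (carbon steel): 25 < 31.9 ≤ 50 μm/a ⇒ C3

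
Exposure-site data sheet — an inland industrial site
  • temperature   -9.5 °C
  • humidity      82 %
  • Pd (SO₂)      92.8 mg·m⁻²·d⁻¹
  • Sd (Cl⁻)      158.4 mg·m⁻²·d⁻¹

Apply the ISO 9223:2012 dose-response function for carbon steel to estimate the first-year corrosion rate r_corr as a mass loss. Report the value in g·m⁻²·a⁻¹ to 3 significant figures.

carbon steel: T≤10 °C ⇒ hinge +0.150·(-9.5−10) = -2.9250
  sulphur-dioxide contribution → 5.165 μm/a
  chloride contribution → 24.13 μm/a
  ⇒ r_corr(carbon steel) = 29.3 μm/a
Convert to mass loss: 29.3 μm/a × 7.85 g/cm³ = 230 g·m⁻²·a⁻¹

r_corr = 230 g·m⁻²·a⁻¹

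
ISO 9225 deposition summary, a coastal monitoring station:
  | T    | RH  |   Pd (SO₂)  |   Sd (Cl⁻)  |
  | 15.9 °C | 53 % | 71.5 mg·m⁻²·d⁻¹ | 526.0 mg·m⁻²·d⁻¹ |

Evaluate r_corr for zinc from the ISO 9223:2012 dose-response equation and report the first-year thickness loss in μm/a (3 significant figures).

zinc: T>10 °C ⇒ hinge -0.071·(15.9−10) = -0.4189
  sulphur-dioxide contribution → 0.6359 μm/a
  chloride contribution → 3.674 μm/a
  ⇒ r_corr(zinc) = 4.309 μm/a

r_corr = 4.31 μm/a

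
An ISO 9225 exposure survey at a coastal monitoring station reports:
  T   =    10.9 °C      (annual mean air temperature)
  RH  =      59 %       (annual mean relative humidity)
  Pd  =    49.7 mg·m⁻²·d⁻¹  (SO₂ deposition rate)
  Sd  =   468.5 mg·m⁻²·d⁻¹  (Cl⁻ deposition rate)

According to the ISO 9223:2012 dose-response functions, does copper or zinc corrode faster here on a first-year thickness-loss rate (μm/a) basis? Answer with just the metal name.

copper: temperature factor f = -0.080·(0.9) = -0.0720
  SO₂ term: 0.0053·49.7^0.26·exp(0.059·59-0.0720) = 0.4424
  Cl⁻ term: 0.01025·468.5^0.27·exp(0.036·59+0.049·10.9) = 0.7695
  r_corr = 0.4424 + 0.7695 = 1.212 μm/a
zinc: T>10 °C ⇒ hinge -0.071·(10.9−10) = -0.0639
  SO₂ term: 0.0129·49.7^0.44·exp(0.046·59-0.0639) = 1.018
  Cl⁻ term: 0.0175·468.5^0.57·exp(0.008·59+0.085·10.9) = 2.359
  sum: 1.018 + 2.359 → r_corr = 3.377 μm/a
Ordering by μm/a: zinc (3.38) > copper (1.21)

zinc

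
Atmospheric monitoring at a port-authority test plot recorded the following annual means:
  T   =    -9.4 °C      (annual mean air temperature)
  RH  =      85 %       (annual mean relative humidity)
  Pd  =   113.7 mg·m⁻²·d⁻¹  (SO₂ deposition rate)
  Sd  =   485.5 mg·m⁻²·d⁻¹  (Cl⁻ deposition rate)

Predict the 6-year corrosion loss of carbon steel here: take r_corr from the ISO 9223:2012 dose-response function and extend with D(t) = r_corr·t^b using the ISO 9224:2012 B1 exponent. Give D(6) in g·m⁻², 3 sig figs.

carbon steel: temperature factor f = +0.150·(-19.4) = -2.9100
  SO₂ term: 1.77·113.7^0.52·exp(0.02·85-2.9100) = 6.187
  Cl⁻ term: 0.102·485.5^0.62·exp(0.033·85+0.04·-9.4) = 53.57
  sum: 6.187 + 53.57 → r_corr = 59.76 μm/a
ISO 9224: D(t) = r_corr · t^b with b = 0.523 (carbon steel, B1)
  D(6) = 59.76 × 6^0.523 = 59.76 × 2.553 = 152.5 μm
  Mass loss = 152.5 μm × 7.85 g/cm³ = 1197 g·m⁻²

D(6) = 1.20e+03 g·m⁻²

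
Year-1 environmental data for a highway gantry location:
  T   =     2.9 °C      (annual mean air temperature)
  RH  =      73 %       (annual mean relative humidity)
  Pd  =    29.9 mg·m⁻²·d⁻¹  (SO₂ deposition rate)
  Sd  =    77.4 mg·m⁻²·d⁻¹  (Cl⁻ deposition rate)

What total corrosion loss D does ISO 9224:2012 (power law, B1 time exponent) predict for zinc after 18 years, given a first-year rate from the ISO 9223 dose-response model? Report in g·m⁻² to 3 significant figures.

D(18) = 130 g·m⁻²

zinc: T≤10 °C ⇒ hinge +0.038·(2.9−10) = -0.2698
  Pd branch = 0.0129·Pd^0.44·e^(0.046·RH+f) = 1.262 μm/a
  Cl⁻ term: 0.0175·77.4^0.57·exp(0.008·73+0.085·2.9) = 0.479
  r_corr = 1.262 + 0.479 = 1.741 μm/a
ISO 9224: D(t) = r_corr · t^b with b = 0.813 (zinc, B1)
  D(18) = 1.741 × 18^0.813 = 1.741 × 10.48 = 18.25 μm
  Mass loss = 18.25 μm × 7.14 g/cm³ = 130.3 g·m⁻²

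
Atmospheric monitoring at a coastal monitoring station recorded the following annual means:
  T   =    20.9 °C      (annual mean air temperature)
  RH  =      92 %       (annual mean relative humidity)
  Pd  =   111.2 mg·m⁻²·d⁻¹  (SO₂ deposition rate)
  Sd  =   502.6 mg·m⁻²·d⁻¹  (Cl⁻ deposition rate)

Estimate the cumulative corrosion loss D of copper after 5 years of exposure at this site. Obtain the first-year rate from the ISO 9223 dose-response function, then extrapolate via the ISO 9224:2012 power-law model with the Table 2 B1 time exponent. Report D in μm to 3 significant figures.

D(5) = 17.3 μm

copper: T>10 °C ⇒ hinge -0.080·(20.9−10) = -0.8720
  Pd branch = 0.0053·Pd^0.26·e^(0.059·RH+f) = 1.718 μm/a
  Cl⁻ term: 0.01025·502.6^0.27·exp(0.036·92+0.049·20.9) = 4.2
  r_corr = 1.718 + 4.2 = 5.917 μm/a
Long-term exponent b (ISO 9224 Table 2, B1) = 0.667
  D(5) = 5.917 × 5^0.667 = 5.917 × 2.926 = 17.31 μm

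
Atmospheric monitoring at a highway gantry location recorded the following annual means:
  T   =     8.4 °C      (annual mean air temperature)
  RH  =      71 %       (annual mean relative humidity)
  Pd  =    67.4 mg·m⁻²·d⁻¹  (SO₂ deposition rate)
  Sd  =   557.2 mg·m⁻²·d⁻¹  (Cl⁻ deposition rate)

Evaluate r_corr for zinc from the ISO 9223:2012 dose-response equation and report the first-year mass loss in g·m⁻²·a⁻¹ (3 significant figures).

zinc: T≤10 °C ⇒ hinge +0.038·(8.4−10) = -0.0608
  sulphur-dioxide contribution → 2.029 μm/a
  chloride contribution → 2.318 μm/a
  total first-year rate 4.346 μm/a
Convert to mass loss: 4.346 μm/a × 7.14 g/cm³ = 31.03 g·m⁻²·a⁻¹

r_corr = 31.0 g·m⁻²·a⁻¹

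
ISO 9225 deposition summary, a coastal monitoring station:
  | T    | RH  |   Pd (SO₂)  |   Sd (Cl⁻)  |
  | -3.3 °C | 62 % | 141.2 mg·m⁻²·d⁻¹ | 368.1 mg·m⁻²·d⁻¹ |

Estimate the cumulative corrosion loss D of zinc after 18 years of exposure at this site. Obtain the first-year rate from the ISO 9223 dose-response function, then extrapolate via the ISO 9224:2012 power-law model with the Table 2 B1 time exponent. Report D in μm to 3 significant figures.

zinc: temperature factor f = +0.038·(-13.3) = -0.5054
  Pd branch = 0.0129·Pd^0.44·e^(0.046·RH+f) = 1.19 μm/a
  Sd branch = 0.0175·Sd^0.57·e^(0.008·RH+0.085·T) = 0.6298 μm/a
  sum: 1.19 + 0.6298 → r_corr = 1.82 μm/a
ISO 9224: D(t) = r_corr · t^b with b = 0.813 (zinc, B1)
  D(18) = 1.82 × 18^0.813 = 1.82 × 10.48 = 19.08 μm

D(18) = 19.1 μm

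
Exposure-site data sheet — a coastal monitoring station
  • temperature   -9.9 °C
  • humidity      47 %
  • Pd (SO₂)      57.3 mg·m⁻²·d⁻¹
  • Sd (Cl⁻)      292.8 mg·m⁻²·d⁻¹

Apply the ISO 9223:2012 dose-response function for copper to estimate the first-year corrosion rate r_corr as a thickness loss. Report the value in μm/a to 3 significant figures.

r_corr = 0.179 μm/a

copper: temperature factor f = +0.126·(-19.9) = -2.5074
  Pd branch = 0.0053·Pd^0.26·e^(0.059·RH+f) = 0.0198 μm/a
  Cl⁻ term: 0.01025·292.8^0.27·exp(0.036·47+0.049·-9.9) = 0.1588
  sum: 0.0198 + 0.1588 → r_corr = 0.1786 μm/a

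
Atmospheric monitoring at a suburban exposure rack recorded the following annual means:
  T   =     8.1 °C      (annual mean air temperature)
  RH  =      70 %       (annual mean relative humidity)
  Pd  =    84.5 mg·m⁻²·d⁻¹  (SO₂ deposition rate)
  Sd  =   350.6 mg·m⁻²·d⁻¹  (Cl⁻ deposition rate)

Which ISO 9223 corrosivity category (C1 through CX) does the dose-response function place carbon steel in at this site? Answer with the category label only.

C5

carbon steel: T≤10 °C ⇒ hinge +0.150·(8.1−10) = -0.2850
  Pd branch = 1.77·Pd^0.52·e^(0.02·RH+f) = 54.22 μm/a
  Cl⁻ term: 0.102·350.6^0.62·exp(0.033·70+0.04·8.1) = 53.74
  sum: 54.22 + 53.74 → r_corr = 108 μm/a
ISO 9223 Table 2 (carbon steel): 80 < 108 ≤ 200 μm/a ⇒ C5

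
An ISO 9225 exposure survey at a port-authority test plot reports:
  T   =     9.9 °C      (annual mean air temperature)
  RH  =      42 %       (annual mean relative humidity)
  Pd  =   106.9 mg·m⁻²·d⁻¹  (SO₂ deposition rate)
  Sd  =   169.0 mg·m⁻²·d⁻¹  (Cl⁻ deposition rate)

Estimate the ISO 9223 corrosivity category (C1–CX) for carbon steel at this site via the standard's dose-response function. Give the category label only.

C4

carbon steel: f(T) = +0.150·(T−10) [T≤10 °C] = -0.0150
  sulphur-dioxide contribution → 45.85 μm/a
  chloride contribution → 14.58 μm/a
  ⇒ r_corr(carbon steel) = 60.43 μm/a
ISO 9223 Table 2 (carbon steel): 50 < 60.4 ≤ 80 μm/a ⇒ C4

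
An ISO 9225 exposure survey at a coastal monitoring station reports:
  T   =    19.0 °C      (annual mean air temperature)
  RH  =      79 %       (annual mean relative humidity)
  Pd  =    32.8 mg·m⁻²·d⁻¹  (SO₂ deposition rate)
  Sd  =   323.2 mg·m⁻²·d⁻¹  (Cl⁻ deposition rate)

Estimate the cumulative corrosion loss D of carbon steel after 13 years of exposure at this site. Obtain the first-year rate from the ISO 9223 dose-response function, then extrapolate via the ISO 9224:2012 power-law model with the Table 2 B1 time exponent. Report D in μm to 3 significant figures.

D(13) = 531 μm

carbon steel: f(T) = -0.054·(T−10) [T>10 °C] = -0.4860
  sulphur-dioxide contribution → 32.46 μm/a
  chloride contribution → 106.4 μm/a
  ⇒ r_corr(carbon steel) = 138.8 μm/a
Power-law: D(13) = r_corr · 13^0.523
  D(13) = 138.8 × 13^0.523 = 138.8 × 3.825 = 530.9 μm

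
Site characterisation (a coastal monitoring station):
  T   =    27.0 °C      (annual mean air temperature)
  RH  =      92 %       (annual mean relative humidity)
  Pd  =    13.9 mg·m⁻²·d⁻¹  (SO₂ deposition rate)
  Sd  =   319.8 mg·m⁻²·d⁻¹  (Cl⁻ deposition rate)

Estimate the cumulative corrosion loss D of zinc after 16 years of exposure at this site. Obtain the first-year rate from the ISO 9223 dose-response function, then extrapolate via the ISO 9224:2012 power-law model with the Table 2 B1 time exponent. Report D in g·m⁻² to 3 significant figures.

D(16) = 718 g·m⁻²

zinc: f(T) = -0.071·(T−10) [T>10 °C] = -1.2070
  SO₂ term: 0.0129·13.9^0.44·exp(0.046·92-1.2070) = 0.8458
  Cl⁻ term: 0.0175·319.8^0.57·exp(0.008·92+0.085·27.0) = 9.709
  r_corr = 0.8458 + 9.709 = 10.55 μm/a
ISO 9224: D(t) = r_corr · t^b with b = 0.813 (zinc, B1)
  D(16) = 10.55 × 16^0.813 = 10.55 × 9.527 = 100.6 μm
  Mass loss = 100.6 μm × 7.14 g/cm³ = 717.9 g·m⁻²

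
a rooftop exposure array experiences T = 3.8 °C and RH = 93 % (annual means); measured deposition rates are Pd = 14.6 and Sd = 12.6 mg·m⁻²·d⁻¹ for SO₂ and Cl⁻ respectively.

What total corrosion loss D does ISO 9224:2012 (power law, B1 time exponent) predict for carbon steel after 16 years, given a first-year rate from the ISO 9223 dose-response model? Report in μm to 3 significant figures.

D(16) = 130 μm

carbon steel: temperature factor f = +0.150·(-6.2) = -0.9300
  sulphur-dioxide contribution → 18.09 μm/a
  chloride contribution → 12.29 μm/a
  total first-year rate 30.38 μm/a
ISO 9224: D(t) = r_corr · t^b with b = 0.523 (carbon steel, B1)
  D(16) = 30.38 × 16^0.523 = 30.38 × 4.263 = 129.5 μm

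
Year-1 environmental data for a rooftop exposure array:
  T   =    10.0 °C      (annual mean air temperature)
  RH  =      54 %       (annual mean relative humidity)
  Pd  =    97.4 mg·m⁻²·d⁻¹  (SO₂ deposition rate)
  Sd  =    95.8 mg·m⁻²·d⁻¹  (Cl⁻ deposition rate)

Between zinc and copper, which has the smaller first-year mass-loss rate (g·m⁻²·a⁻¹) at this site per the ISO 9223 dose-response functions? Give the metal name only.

zinc: temperature factor f = +0.038·(0.0) = +0.0000
  Pd branch = 0.0129·Pd^0.44·e^(0.046·RH+f) = 1.16 μm/a
  Cl⁻ term: 0.0175·95.8^0.57·exp(0.008·54+0.085·10.0) = 0.8495
  r_corr = 1.16 + 0.8495 = 2.009 μm/a
  mass loss = 2.009 μm/a × 7.14 g/cm³ = 14.35 g·m⁻²·a⁻¹
copper: f(T) = +0.126·(T−10) [T≤10 °C] = +0.0000
  SO₂ term: 0.0053·97.4^0.26·exp(0.059·54+0.0000) = 0.4217
  Cl⁻ term: 0.01025·95.8^0.27·exp(0.036·54+0.049·10.0) = 0.4007
  sum: 0.4217 + 0.4007 → r_corr = 0.8223 μm/a
  mass loss = 0.8223 μm/a × 8.96 g/cm³ = 7.368 g·m⁻²·a⁻¹
Ordering by g·m⁻²·a⁻¹: zinc (14.3) > copper (7.37)

copper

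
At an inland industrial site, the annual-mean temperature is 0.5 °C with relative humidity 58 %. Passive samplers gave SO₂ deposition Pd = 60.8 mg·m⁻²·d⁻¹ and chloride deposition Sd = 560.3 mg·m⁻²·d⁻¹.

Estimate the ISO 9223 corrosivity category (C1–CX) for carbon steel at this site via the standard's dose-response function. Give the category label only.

C3

carbon steel: f(T) = +0.150·(T−10) [T≤10 °C] = -1.4250
  Pd branch = 1.77·Pd^0.52·e^(0.02·RH+f) = 11.5 μm/a
  Sd branch = 0.102·Sd^0.62·e^(0.033·RH+0.04·T) = 35.69 μm/a
  r_corr = 11.5 + 35.69 = 47.19 μm/a
ISO 9223 Table 2 (carbon steel): 25 < 47.2 ≤ 50 μm/a ⇒ C3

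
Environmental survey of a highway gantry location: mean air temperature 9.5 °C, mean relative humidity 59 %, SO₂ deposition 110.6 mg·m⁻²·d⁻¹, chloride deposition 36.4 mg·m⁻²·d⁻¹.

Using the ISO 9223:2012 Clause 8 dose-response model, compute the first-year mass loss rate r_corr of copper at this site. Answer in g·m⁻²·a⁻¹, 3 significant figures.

r_corr = 8.15 g·m⁻²·a⁻¹

copper: f(T) = +0.126·(T−10) [T≤10 °C] = -0.0630
  SO₂ term: 0.0053·110.6^0.26·exp(0.059·59-0.0630) = 0.5496
  Cl⁻ term: 0.01025·36.4^0.27·exp(0.036·59+0.049·9.5) = 0.3604
  sum: 0.5496 + 0.3604 → r_corr = 0.9101 μm/a
Convert to mass loss: 0.9101 μm/a × 8.96 g/cm³ = 8.154 g·m⁻²·a⁻¹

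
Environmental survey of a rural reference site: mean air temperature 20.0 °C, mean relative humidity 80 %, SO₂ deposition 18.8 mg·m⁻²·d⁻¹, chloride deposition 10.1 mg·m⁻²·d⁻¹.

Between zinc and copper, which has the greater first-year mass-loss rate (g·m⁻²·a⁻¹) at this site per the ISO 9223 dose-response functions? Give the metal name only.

zinc: T>10 °C ⇒ hinge -0.071·(20.0−10) = -0.7100
  sulphur-dioxide contribution → 0.9143 μm/a
  chloride contribution → 0.6788 μm/a
  total first-year rate 1.593 μm/a
  mass loss = 1.593 μm/a × 7.14 g/cm³ = 11.37 g·m⁻²·a⁻¹
copper: T>10 °C ⇒ hinge -0.080·(20.0−10) = -0.8000
  sulphur-dioxide contribution → 0.5728 μm/a
  chloride contribution → 0.9084 μm/a
  ⇒ r_corr(copper) = 1.481 μm/a
  mass loss = 1.481 μm/a × 8.96 g/cm³ = 13.27 g·m⁻²·a⁻¹
Ordering by g·m⁻²·a⁻¹: copper (13.3) > zinc (11.4)

copper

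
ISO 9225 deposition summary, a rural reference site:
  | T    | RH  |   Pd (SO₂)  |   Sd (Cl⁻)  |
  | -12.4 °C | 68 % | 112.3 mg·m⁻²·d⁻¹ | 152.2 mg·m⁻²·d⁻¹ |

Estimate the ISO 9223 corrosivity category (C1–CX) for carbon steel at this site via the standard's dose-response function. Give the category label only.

C2

carbon steel: T≤10 °C ⇒ hinge +0.150·(-12.4−10) = -3.3600
  sulphur-dioxide contribution → 2.79 μm/a
  chloride contribution → 13.21 μm/a
  total first-year rate 16 μm/a
16 μm/a falls in (1.3, 25] for carbon steel → category C2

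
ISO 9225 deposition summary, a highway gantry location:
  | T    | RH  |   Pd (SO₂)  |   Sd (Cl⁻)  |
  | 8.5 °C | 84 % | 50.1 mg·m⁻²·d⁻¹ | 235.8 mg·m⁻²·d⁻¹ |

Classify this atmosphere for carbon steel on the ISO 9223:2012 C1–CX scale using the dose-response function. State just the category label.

carbon steel: T≤10 °C ⇒ hinge +0.150·(8.5−10) = -0.2250
  sulphur-dioxide contribution → 58.05 μm/a
  chloride contribution → 67.78 μm/a
  total first-year rate 125.8 μm/a
ISO 9223 Table 2 (carbon steel): 80 < 126 ≤ 200 μm/a ⇒ C5

C5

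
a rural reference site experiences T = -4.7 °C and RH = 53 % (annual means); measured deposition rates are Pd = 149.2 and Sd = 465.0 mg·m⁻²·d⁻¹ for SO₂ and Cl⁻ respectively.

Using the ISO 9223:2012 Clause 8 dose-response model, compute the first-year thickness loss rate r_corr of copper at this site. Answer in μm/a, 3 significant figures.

copper: T≤10 °C ⇒ hinge +0.126·(-4.7−10) = -1.8522
  sulphur-dioxide contribution → 0.06968 μm/a
  chloride contribution → 0.2881 μm/a
  total first-year rate 0.3578 μm/a

r_corr = 0.358 μm/a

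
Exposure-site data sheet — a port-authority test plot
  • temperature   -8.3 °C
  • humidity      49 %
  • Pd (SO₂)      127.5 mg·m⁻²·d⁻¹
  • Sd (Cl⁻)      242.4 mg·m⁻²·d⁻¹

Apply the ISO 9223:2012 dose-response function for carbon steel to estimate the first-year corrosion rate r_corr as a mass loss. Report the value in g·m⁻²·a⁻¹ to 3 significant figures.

carbon steel: T≤10 °C ⇒ hinge +0.150·(-8.3−10) = -2.7450
  SO₂ term: 1.77·127.5^0.52·exp(0.02·49-2.7450) = 3.77
  Sd branch = 0.102·Sd^0.62·e^(0.033·RH+0.04·T) = 11.09 μm/a
  r_corr = 3.77 + 11.09 = 14.86 μm/a
Convert to mass loss: 14.86 μm/a × 7.85 g/cm³ = 116.7 g·m⁻²·a⁻¹

r_corr = 117 g·m⁻²·a⁻¹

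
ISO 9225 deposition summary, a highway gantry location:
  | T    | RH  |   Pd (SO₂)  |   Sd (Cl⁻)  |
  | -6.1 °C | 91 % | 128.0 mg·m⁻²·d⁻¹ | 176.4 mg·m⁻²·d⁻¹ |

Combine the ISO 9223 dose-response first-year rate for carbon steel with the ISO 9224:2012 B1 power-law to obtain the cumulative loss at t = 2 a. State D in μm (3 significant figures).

carbon steel: f(T) = +0.150·(T−10) [T≤10 °C] = -2.4150
  Pd branch = 1.77·Pd^0.52·e^(0.02·RH+f) = 12.17 μm/a
  Sd branch = 0.102·Sd^0.62·e^(0.033·RH+0.04·T) = 39.78 μm/a
  r_corr = 12.17 + 39.78 = 51.95 μm/a
Long-term exponent b (ISO 9224 Table 2, B1) = 0.523
  D(2) = 51.95 × 2^0.523 = 51.95 × 1.437 = 74.65 μm

D(2) = 74.6 μm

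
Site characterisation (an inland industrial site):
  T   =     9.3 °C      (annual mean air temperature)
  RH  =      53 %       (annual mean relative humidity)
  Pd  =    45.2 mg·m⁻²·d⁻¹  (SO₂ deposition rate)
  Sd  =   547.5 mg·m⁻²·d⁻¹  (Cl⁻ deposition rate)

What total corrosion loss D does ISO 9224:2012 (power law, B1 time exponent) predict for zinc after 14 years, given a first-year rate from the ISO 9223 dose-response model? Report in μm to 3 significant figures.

D(14) = 24.9 μm

zinc: T≤10 °C ⇒ hinge +0.038·(9.3−10) = -0.0266
  SO₂ term: 0.0129·45.2^0.44·exp(0.046·53-0.0266) = 0.7693
  Sd branch = 0.0175·Sd^0.57·e^(0.008·RH+0.085·T) = 2.145 μm/a
  r_corr = 0.7693 + 2.145 = 2.914 μm/a
ISO 9224: D(t) = r_corr · t^b with b = 0.813 (zinc, B1)
  D(14) = 2.914 × 14^0.813 = 2.914 × 8.547 = 24.91 μm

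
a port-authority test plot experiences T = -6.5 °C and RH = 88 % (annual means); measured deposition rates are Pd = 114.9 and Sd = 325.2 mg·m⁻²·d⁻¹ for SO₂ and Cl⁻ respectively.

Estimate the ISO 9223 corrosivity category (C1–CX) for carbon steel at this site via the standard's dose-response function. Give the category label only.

C4

carbon steel: temperature factor f = +0.150·(-16.5) = -2.4750
  Pd branch = 1.77·Pd^0.52·e^(0.02·RH+f) = 10.21 μm/a
  Sd branch = 0.102·Sd^0.62·e^(0.033·RH+0.04·T) = 51.81 μm/a
  r_corr = 10.21 + 51.81 = 62.01 μm/a
62 μm/a falls in (50, 80] for carbon steel → category C4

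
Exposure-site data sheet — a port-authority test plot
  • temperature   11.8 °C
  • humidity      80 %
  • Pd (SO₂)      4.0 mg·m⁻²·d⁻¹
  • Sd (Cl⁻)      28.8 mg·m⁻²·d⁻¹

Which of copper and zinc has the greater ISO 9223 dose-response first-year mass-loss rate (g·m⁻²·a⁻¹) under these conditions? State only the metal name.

copper

copper: temperature factor f = -0.080·(1.8) = -0.1440
  sulphur-dioxide contribution → 0.7381 μm/a
  chloride contribution → 0.8066 μm/a
  total first-year rate 1.545 μm/a
  mass loss = 1.545 μm/a × 8.96 g/cm³ = 13.84 g·m⁻²·a⁻¹
zinc: temperature factor f = -0.071·(1.8) = -0.1278
  sulphur-dioxide contribution → 0.8283 μm/a
  chloride contribution → 0.6144 μm/a
  total first-year rate 1.443 μm/a
  mass loss = 1.443 μm/a × 7.14 g/cm³ = 10.3 g·m⁻²·a⁻¹
Ordering by g·m⁻²·a⁻¹: copper (13.8) > zinc (10.3)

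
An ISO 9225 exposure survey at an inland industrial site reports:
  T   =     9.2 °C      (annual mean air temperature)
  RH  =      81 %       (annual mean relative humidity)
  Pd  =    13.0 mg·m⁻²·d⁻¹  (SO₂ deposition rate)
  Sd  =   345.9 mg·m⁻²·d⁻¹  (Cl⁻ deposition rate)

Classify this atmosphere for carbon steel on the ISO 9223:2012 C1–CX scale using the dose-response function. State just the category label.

C5

carbon steel: f(T) = +0.150·(T−10) [T≤10 °C] = -0.1200
  sulphur-dioxide contribution → 30.11 μm/a
  chloride contribution → 80.06 μm/a
  ⇒ r_corr(carbon steel) = 110.2 μm/a
ISO 9223 Table 2 (carbon steel): 80 < 110 ≤ 200 μm/a ⇒ C5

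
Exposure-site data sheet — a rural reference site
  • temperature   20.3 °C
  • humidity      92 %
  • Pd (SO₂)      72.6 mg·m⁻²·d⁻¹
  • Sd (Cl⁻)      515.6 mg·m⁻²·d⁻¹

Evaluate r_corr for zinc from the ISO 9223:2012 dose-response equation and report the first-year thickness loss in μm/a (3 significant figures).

zinc: temperature factor f = -0.071·(10.3) = -0.7313
  SO₂ term: 0.0129·72.6^0.44·exp(0.046·92-0.7313) = 2.817
  Cl⁻ term: 0.0175·515.6^0.57·exp(0.008·92+0.085·20.3) = 7.212
  r_corr = 2.817 + 7.212 = 10.03 μm/a

r_corr = 10.0 μm/a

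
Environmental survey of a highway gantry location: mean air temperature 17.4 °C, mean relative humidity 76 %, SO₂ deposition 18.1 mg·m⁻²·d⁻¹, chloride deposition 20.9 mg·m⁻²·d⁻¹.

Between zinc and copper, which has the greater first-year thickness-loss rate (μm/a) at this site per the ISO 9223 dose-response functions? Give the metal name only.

zinc: T>10 °C ⇒ hinge -0.071·(17.4−10) = -0.5254
  SO₂ term: 0.0129·18.1^0.44·exp(0.046·76-0.5254) = 0.8997
  Sd branch = 0.0175·Sd^0.57·e^(0.008·RH+0.085·T) = 0.7978 μm/a
  sum: 0.8997 + 0.7978 → r_corr = 1.697 μm/a
copper: T>10 °C ⇒ hinge -0.080·(17.4−10) = -0.5920
  SO₂ term: 0.0053·18.1^0.26·exp(0.059·76-0.5920) = 0.5515
  Sd branch = 0.01025·Sd^0.27·e^(0.036·RH+0.049·T) = 0.8427 μm/a
  sum: 0.5515 + 0.8427 → r_corr = 1.394 μm/a
Ordering by μm/a: zinc (1.7) > copper (1.39)

zinc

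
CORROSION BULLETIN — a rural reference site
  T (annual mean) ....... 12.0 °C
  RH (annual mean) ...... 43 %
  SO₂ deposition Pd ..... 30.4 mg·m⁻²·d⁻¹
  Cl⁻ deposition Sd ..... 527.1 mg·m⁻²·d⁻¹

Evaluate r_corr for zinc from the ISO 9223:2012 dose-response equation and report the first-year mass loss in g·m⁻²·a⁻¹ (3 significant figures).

r_corr = 20.0 g·m⁻²·a⁻¹

zinc: temperature factor f = -0.071·(2.0) = -0.1420
  sulphur-dioxide contribution → 0.3634 μm/a
  chloride contribution → 2.437 μm/a
  ⇒ r_corr(zinc) = 2.801 μm/a
Convert to mass loss: 2.801 μm/a × 7.14 g/cm³ = 20 g·m⁻²·a⁻¹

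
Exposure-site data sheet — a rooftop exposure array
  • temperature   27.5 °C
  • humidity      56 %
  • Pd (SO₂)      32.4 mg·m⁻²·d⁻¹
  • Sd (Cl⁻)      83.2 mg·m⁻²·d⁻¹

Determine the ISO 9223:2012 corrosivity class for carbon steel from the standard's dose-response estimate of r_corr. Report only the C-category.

C3

carbon steel: f(T) = -0.054·(T−10) [T>10 °C] = -0.9450
  sulphur-dioxide contribution → 12.87 μm/a
  chloride contribution → 30.16 μm/a
  total first-year rate 43.02 μm/a
ISO 9223 Table 2 (carbon steel): 25 < 43 ≤ 50 μm/a ⇒ C3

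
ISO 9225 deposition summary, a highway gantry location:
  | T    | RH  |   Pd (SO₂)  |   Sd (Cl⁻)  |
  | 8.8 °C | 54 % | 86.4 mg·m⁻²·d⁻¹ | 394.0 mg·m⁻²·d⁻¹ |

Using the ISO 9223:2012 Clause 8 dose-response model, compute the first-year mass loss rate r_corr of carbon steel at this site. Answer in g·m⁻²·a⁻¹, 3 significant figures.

carbon steel: T≤10 °C ⇒ hinge +0.150·(8.8−10) = -0.1800
  sulphur-dioxide contribution → 44.24 μm/a
  chloride contribution → 35.04 μm/a
  ⇒ r_corr(carbon steel) = 79.28 μm/a
Convert to mass loss: 79.28 μm/a × 7.85 g/cm³ = 622.4 g·m⁻²·a⁻¹

r_corr = 622 g·m⁻²·a⁻¹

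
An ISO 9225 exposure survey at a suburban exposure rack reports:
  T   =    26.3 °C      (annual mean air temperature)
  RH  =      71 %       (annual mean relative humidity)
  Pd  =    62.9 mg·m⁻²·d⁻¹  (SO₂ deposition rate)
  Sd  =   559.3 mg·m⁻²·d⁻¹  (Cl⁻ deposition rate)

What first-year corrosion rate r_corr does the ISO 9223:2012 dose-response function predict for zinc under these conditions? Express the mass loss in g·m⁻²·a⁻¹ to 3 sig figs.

r_corr = 80.6 g·m⁻²·a⁻¹

zinc: T>10 °C ⇒ hinge -0.071·(26.3−10) = -1.1573
  Pd branch = 0.0129·Pd^0.44·e^(0.046·RH+f) = 0.6573 μm/a
  Sd branch = 0.0175·Sd^0.57·e^(0.008·RH+0.085·T) = 10.64 μm/a
  sum: 0.6573 + 10.64 → r_corr = 11.29 μm/a
Convert to mass loss: 11.29 μm/a × 7.14 g/cm³ = 80.63 g·m⁻²·a⁻¹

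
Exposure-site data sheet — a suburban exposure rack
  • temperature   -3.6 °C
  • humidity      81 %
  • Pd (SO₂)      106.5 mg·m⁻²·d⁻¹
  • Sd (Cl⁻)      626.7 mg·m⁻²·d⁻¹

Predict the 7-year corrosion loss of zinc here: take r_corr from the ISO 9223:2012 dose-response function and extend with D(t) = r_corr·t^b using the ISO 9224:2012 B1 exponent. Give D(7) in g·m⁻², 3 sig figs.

D(7) = 120 g·m⁻²

zinc: temperature factor f = +0.038·(-13.6) = -0.5168
  Pd branch = 0.0129·Pd^0.44·e^(0.046·RH+f) = 2.491 μm/a
  Cl⁻ term: 0.0175·626.7^0.57·exp(0.008·81+0.085·-3.6) = 0.968
  sum: 2.491 + 0.968 → r_corr = 3.459 μm/a
Long-term exponent b (ISO 9224 Table 2, B1) = 0.813
  D(7) = 3.459 × 7^0.813 = 3.459 × 4.865 = 16.83 μm
  Mass loss = 16.83 μm × 7.14 g/cm³ = 120.1 g·m⁻²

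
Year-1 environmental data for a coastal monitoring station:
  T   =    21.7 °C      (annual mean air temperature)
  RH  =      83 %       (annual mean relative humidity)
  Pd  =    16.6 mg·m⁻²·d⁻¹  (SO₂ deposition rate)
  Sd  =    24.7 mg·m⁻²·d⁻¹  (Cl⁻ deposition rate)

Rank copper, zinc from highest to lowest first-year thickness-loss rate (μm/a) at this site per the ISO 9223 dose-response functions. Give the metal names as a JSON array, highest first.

copper: T>10 °C ⇒ hinge -0.080·(21.7−10) = -0.9360
  Pd branch = 0.0053·Pd^0.26·e^(0.059·RH+f) = 0.5778 μm/a
  Cl⁻ term: 0.01025·24.7^0.27·exp(0.036·83+0.049·21.7) = 1.4
  r_corr = 0.5778 + 1.4 = 1.978 μm/a
zinc: temperature factor f = -0.071·(11.7) = -0.8307
  Pd branch = 0.0129·Pd^0.44·e^(0.046·RH+f) = 0.8807 μm/a
  Sd branch = 0.0175·Sd^0.57·e^(0.008·RH+0.085·T) = 1.338 μm/a
  sum: 0.8807 + 1.338 → r_corr = 2.218 μm/a
Ordering by μm/a: zinc (2.22) > copper (1.98)

["zinc", "copper"]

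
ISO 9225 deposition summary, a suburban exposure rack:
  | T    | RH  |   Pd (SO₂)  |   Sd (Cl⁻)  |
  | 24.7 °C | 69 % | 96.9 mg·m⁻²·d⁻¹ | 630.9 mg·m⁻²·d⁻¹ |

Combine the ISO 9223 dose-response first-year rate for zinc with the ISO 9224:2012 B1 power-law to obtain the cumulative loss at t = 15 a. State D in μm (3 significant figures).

D(15) = 95.8 μm

zinc: f(T) = -0.071·(T−10) [T>10 °C] = -1.0437
  SO₂ term: 0.0129·96.9^0.44·exp(0.046·69-1.0437) = 0.8124
  Cl⁻ term: 0.0175·630.9^0.57·exp(0.008·69+0.085·24.7) = 9.785
  r_corr = 0.8124 + 9.785 = 10.6 μm/a
Power-law: D(15) = r_corr · 15^0.813
  D(15) = 10.6 × 15^0.813 = 10.6 × 9.04 = 95.8 μm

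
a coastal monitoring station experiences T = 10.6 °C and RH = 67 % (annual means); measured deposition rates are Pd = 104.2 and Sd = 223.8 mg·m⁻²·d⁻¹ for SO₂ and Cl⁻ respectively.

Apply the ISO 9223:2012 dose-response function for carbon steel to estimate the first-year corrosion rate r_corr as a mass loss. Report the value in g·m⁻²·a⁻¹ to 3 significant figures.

r_corr = 895 g·m⁻²·a⁻¹

carbon steel: temperature factor f = -0.054·(0.6) = -0.0324
  SO₂ term: 1.77·104.2^0.52·exp(0.02·67-0.0324) = 73.31
  Cl⁻ term: 0.102·223.8^0.62·exp(0.033·67+0.04·10.6) = 40.73
  r_corr = 73.31 + 40.73 = 114 μm/a
Convert to mass loss: 114 μm/a × 7.85 g/cm³ = 895.2 g·m⁻²·a⁻¹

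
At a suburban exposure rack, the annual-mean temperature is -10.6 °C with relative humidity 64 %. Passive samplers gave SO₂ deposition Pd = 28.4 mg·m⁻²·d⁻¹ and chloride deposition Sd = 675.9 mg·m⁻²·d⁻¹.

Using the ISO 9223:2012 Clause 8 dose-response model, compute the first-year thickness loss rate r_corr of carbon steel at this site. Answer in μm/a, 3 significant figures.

carbon steel: temperature factor f = +0.150·(-20.6) = -3.0900
  SO₂ term: 1.77·28.4^0.52·exp(0.02·64-3.0900) = 1.651
  Cl⁻ term: 0.102·675.9^0.62·exp(0.033·64+0.04·-10.6) = 31.35
  r_corr = 1.651 + 31.35 = 33 μm/a

r_corr = 33.0 μm/a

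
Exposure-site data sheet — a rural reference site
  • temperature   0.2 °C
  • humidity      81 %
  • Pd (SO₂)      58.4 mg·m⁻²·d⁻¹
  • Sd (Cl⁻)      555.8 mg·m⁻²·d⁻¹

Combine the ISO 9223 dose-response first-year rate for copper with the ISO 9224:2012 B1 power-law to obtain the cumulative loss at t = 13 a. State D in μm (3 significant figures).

copper: temperature factor f = +0.126·(-9.8) = -1.2348
  SO₂ term: 0.0053·58.4^0.26·exp(0.059·81-1.2348) = 0.5282
  Cl⁻ term: 0.01025·555.8^0.27·exp(0.036·81+0.049·0.2) = 1.053
  r_corr = 0.5282 + 1.053 = 1.581 μm/a
ISO 9224: D(t) = r_corr · t^b with b = 0.667 (copper, B1)
  D(13) = 1.581 × 13^0.667 = 1.581 × 5.534 = 8.75 μm

D(13) = 8.75 μm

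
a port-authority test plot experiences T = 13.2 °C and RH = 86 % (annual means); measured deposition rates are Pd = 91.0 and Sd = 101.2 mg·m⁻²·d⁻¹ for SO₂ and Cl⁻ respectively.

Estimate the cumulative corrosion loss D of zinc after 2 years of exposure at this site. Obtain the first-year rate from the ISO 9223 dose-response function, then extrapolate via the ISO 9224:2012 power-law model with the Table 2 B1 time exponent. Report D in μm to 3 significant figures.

zinc: T>10 °C ⇒ hinge -0.071·(13.2−10) = -0.2272
  sulphur-dioxide contribution → 3.908 μm/a
  chloride contribution → 1.486 μm/a
  total first-year rate 5.394 μm/a
Long-term exponent b (ISO 9224 Table 2, B1) = 0.813
  D(2) = 5.394 × 2^0.813 = 5.394 × 1.757 = 9.477 μm

D(2) = 9.48 μm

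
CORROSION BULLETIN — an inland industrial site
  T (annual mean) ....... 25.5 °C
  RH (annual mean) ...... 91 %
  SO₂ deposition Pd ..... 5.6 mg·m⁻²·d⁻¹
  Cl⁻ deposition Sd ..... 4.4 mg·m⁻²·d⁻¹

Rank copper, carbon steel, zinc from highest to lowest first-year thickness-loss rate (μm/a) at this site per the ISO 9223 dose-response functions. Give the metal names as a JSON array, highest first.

copper: T>10 °C ⇒ hinge -0.080·(25.5−10) = -1.2400
  Pd branch = 0.0053·Pd^0.26·e^(0.059·RH+f) = 0.5152 μm/a
  Sd branch = 0.01025·Sd^0.27·e^(0.036·RH+0.049·T) = 1.412 μm/a
  r_corr = 0.5152 + 1.412 = 1.927 μm/a
carbon steel: temperature factor f = -0.054·(15.5) = -0.8370
  Pd branch = 1.77·Pd^0.52·e^(0.02·RH+f) = 11.59 μm/a
  Sd branch = 0.102·Sd^0.62·e^(0.033·RH+0.04·T) = 14.28 μm/a
  r_corr = 11.59 + 14.28 = 25.87 μm/a
zinc: T>10 °C ⇒ hinge -0.071·(25.5−10) = -1.1005
  SO₂ term: 0.0129·5.6^0.44·exp(0.046·91-1.1005) = 0.6023
  Sd branch = 0.0175·Sd^0.57·e^(0.008·RH+0.085·T) = 0.7367 μm/a
  sum: 0.6023 + 0.7367 → r_corr = 1.339 μm/a
Ordering by μm/a: carbon steel (25.9) > copper (1.93) > zinc (1.34)

["carbon steel", "copper", "zinc"]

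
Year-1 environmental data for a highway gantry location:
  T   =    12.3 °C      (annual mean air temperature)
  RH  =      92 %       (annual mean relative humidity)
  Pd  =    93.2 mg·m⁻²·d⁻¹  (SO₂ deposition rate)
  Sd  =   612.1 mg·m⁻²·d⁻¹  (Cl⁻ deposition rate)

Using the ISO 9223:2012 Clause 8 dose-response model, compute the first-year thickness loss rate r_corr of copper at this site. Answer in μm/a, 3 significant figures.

r_corr = 6.17 μm/a

copper: f(T) = -0.080·(T−10) [T>10 °C] = -0.1840
  Pd branch = 0.0053·Pd^0.26·e^(0.059·RH+f) = 3.264 μm/a
  Sd branch = 0.01025·Sd^0.27·e^(0.036·RH+0.049·T) = 2.906 μm/a
  sum: 3.264 + 2.906 → r_corr = 6.17 μm/a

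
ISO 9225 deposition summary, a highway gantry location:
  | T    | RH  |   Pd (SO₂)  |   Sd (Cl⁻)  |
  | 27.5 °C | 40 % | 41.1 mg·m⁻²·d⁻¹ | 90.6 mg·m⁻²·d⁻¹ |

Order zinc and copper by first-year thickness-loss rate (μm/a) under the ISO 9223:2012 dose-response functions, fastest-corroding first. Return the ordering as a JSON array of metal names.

["zinc", "copper"]

zinc: f(T) = -0.071·(T−10) [T>10 °C] = -1.2425
  Pd branch = 0.0129·Pd^0.44·e^(0.046·RH+f) = 0.1203 μm/a
  Sd branch = 0.0175·Sd^0.57·e^(0.008·RH+0.085·T) = 3.256 μm/a
  sum: 0.1203 + 3.256 → r_corr = 3.377 μm/a
copper: temperature factor f = -0.080·(17.5) = -1.4000
  SO₂ term: 0.0053·41.1^0.26·exp(0.059·40-1.4000) = 0.03637
  Sd branch = 0.01025·Sd^0.27·e^(0.036·RH+0.049·T) = 0.562 μm/a
  sum: 0.03637 + 0.562 → r_corr = 0.5984 μm/a
Ordering by μm/a: zinc (3.38) > copper (0.598)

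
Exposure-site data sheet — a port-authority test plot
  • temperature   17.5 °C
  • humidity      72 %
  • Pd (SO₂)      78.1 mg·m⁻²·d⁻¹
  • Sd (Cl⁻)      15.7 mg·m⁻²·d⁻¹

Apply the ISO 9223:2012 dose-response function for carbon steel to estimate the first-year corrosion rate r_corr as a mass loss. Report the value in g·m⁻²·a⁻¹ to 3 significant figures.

r_corr = 473 g·m⁻²·a⁻¹

carbon steel: T>10 °C ⇒ hinge -0.054·(17.5−10) = -0.4050
  sulphur-dioxide contribution → 48.04 μm/a
  chloride contribution → 12.19 μm/a
  total first-year rate 60.23 μm/a
Convert to mass loss: 60.23 μm/a × 7.85 g/cm³ = 472.8 g·m⁻²·a⁻¹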